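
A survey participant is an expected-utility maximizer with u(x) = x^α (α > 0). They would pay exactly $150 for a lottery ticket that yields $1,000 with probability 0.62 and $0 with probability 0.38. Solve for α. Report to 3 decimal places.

Since u(0) = 0, the lottery's EU is 0.62·1000^α.
Setting u(150) equal to that: 150^α = 0.62·1000^α ⇒ (150/1000)^α = 0.62.
Take logs: α = ln 0.62 / ln(150/1000) ≈ 0.25198.

α ≈ 0.252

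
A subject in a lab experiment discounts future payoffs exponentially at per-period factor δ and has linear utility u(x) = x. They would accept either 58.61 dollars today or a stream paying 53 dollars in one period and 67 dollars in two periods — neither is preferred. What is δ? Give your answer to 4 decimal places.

The stream is worth 53δ + 67δ² today, so 53δ + 67δ² = 58.61.
That is, 67δ² + 53δ − 58.61 = 0, a quadratic in δ.
By the quadratic formula (taking the positive root), δ = (−53 + √18516.48) / 134 ≈ 0.6200.

δ ≈ 0.6200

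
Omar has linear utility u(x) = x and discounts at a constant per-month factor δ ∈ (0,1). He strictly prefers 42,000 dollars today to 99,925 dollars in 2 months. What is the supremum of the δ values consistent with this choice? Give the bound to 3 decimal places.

Under u(x) = x this choice says 42000 > δ^2·99925.
So δ^2 < 42000/99925 = 0.42032; taking the square root of both positive sides preserves the inequality.
δ < 0.42032^(1/2) = 0.648.

δ < 0.648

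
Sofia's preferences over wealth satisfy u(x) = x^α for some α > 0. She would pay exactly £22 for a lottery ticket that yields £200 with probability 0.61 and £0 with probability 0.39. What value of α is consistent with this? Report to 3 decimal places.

Since u(0) = 0, the lottery's EU is 0.61·200^α.
Indifference: 22^α = 0.61·200^α, so (22/200)^α = 0.61.
Taking logs: α·ln(22/200) = ln(0.61), so α = -0.494296 / -2.207275 ≈ 0.224.

α ≈ 0.224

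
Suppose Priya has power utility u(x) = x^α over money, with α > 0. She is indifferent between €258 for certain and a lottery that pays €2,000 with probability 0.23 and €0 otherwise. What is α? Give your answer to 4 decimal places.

α ≈ 0.7176

Since u(0) = 0, the lottery's EU is 0.23·2000^α.
Equating: 258^α = 0.23·2000^α, i.e. 0.1290^α = 0.23.
Take logs: α = ln 0.23 / ln(258/2000) ≈ 0.717635.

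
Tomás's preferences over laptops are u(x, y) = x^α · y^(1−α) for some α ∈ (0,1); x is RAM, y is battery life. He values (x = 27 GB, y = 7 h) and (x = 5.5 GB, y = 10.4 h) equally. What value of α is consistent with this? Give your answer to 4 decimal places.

α ≈ 0.1992

Indifference: 27^α · 7^(1−α) = 5.5^α · 10.4^(1−α).
Taking logs: α·ln 27 + (1−α)·ln 7 = α·ln 5.5 + (1−α)·ln 10.4, i.e. α·1.5910888 = (1−α)·0.3958957.
So α/(1−α) = (0.3958957)/(1.5910888) = 0.2488206, and α = 0.2488206/1.2488206 ≈ 0.1992.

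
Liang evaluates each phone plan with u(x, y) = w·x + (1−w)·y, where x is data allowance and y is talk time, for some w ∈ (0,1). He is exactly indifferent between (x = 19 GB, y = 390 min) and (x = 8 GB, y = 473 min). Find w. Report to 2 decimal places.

Indifference: w·19 + (1−w)·390 = w·8 + (1−w)·473.
Rearranging, 11·w − 83·(1−w) = 0.
Hence w = 83/(11+83) = 83/94 = 0.88.

w = 0.88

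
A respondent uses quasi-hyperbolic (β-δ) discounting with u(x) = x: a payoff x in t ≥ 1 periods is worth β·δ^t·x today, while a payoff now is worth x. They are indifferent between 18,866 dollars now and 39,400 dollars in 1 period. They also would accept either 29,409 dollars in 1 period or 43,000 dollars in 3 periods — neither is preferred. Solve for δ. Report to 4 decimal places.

Both payoffs in the second observation are in the future, so β drops out: δ^1·29409 = δ^3·43000 ⇒ δ^2 = 29409/43000 = 0.68393, so δ = 0.82700.

δ ≈ 0.8270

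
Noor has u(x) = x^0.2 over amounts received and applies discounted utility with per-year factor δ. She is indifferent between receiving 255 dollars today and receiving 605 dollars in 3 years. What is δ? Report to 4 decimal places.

The payoff in 3 years is discounted by δ^3, so u(255) = δ^3·u(605) and δ^3 = u(255)/u(605).
With u(x) = x^0.2: δ^3 = 255^0.2/605^0.2 = (255/605)^0.2 = 0.84131.
Hence δ = (0.84131)^(1/3) = 0.944030.

δ ≈ 0.9440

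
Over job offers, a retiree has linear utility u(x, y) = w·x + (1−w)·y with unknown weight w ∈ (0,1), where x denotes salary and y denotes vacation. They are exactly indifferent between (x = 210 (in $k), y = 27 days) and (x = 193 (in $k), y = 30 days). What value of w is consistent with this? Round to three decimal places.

Equating utilities: w·210 + (1−w)·27 = w·193 + (1−w)·30.
Rearranging, 17·w − 3·(1−w) = 0.
The marginal rate of substitution is 3/17, so w = 3/(17+3) = 0.150.

w = 0.150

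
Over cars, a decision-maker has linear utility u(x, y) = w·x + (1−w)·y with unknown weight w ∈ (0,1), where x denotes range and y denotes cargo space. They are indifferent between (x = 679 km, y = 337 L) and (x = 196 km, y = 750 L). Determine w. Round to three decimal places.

w = 0.461

Equating utilities: w·679 + (1−w)·337 = w·196 + (1−w)·750.
Collecting terms: w·483 = (1−w)·413.
So w/(1−w) = 413/483 = 0.8551, giving w = 413/(483+413) = 0.461.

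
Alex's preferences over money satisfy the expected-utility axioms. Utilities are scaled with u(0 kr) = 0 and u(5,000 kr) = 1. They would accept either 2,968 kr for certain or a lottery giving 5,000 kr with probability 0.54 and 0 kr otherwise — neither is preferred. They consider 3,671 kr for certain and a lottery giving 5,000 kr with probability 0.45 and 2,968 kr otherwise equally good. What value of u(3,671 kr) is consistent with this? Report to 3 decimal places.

The first gamble pins u(2,968 kr): it must equal 0.54·1 + 0.46·0 = 0.54.
Then u(3,671 kr) = 0.45·u(5,000 kr) + 0.55·u(2,968 kr) = 0.45·1.00 + 0.55·0.54 = 0.7470.

0.747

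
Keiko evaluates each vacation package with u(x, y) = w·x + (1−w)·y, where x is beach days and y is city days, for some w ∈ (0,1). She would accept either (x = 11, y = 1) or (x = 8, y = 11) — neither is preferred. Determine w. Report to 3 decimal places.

u(11,1) = u(8,11) means w·11 + (1−w)·1 = w·8 + (1−w)·11.
Collecting terms: w·3 = (1−w)·10.
The marginal rate of substitution is 10/3, so w = 10/(3+10) = 0.769.

w = 0.769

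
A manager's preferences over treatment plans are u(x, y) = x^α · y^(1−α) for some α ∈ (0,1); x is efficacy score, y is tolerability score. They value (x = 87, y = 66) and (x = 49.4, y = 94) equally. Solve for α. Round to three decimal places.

α ≈ 0.385

Set the two utilities equal: 87^α·66^(1−α) = 49.4^α·94^(1−α).
Rearrange to (87/49.4)^α = (94/66)^(1−α) and take logs: α·0.565958 = (1−α)·0.353640.
With A = 0.565958 and B = 0.353640: α·A = (1−α)·B, so α = B/(A+B) = 0.353640/0.919598 ≈ 0.385.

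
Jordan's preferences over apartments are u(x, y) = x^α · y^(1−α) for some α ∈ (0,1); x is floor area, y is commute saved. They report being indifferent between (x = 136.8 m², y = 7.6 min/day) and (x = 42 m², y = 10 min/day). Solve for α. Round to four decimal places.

The Cobb–Douglas utilities coincide, so 136.8^α·7.6^(1−α) = 42^α·10^(1−α).
Rearrange to (136.8/42)^α = (10/7.6)^(1−α) and take logs: α·1.1808504 = (1−α)·0.2744368.
With A = 1.1808504 and B = 0.2744368: α·A = (1−α)·B, so α = B/(A+B) = 0.2744368/1.4552872 ≈ 0.1886.

α ≈ 0.1886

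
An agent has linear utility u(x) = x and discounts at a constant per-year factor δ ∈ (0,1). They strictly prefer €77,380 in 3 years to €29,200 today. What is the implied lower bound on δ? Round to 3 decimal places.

Comparing present values: 29200 < δ^3·77380.
Dividing by 77380: δ^3 > 0.37736. Both sides are positive, so the cube root keeps the direction.
δ > (29200/77380)^(1/3) ≈ 0.723.

δ > 0.723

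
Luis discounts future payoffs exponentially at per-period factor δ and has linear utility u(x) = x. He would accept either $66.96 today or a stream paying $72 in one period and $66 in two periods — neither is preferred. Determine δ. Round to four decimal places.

δ ≈ 0.6000

The stream is worth 72δ + 66δ² today, so 72δ + 66δ² = 66.96.
Rearranged: 66δ² + 72δ − 66.96 = 0.
δ = (−72 + √(72² + 4·66·66.96)) / (2·66) = (−72 + √22861.44) / 132 ≈ 0.6000.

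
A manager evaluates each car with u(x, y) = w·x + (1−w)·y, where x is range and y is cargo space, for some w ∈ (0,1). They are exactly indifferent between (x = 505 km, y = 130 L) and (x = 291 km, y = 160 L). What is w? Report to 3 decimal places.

w = 0.123

Indifference: w·505 + (1−w)·130 = w·291 + (1−w)·160.
Rearranging, 214·w − 30·(1−w) = 0.
Hence w = 30/(214+30) = 30/244 = 0.123.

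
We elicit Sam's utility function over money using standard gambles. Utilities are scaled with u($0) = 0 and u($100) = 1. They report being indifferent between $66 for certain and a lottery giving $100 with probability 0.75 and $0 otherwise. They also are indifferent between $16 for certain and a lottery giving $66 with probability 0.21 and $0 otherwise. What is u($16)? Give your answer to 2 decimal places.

0.16

First, u($66) = 0.75·u($100) + 0.25·u($0) = 0.75.
Then u($16) = 0.21·u($66) + 0.79·u($0) = 0.21·0.75 + 0.79·0.00 = 0.1575.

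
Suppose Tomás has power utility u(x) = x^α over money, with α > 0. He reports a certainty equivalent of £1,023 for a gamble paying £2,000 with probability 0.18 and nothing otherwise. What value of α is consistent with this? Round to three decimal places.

EU(lottery) = 0.18·2000^α + 0.82·0 = 0.18·2000^α.
Setting u(1023) equal to that: 1023^α = 0.18·2000^α ⇒ (1023/2000)^α = 0.18.
Take logs: α = ln 0.18 / ln(1023/2000) ≈ 2.55784.

α ≈ 2.558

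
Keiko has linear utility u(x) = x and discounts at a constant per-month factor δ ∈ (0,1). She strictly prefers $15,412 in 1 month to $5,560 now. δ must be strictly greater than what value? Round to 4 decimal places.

δ > 0.3608

Under u(x) = x this choice says 5560 < δ·15412.
So δ > 5560/15412 = 0.36076.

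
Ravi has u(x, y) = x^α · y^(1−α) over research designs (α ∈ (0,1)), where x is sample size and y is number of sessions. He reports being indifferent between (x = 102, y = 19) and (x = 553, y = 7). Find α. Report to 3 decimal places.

Indifference: 102^α · 19^(1−α) = 553^α · 7^(1−α).
(102/553)^α = (7/19)^(1−α); take logs: α·ln(102/553) = (1−α)·ln(7/19), i.e. α·-1.690385 = (1−α)·-0.998529.
Thus α·(-2.688914) = -0.998529, so α = -0.998529/-2.688914 ≈ 0.371.

α ≈ 0.371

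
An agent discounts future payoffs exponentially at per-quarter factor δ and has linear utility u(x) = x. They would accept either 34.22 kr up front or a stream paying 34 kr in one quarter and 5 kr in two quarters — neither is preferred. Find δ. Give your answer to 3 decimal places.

The stream is worth 34δ + 5δ² today, so 34δ + 5δ² = 34.22.
Rearranged: 5δ² + 34δ − 34.22 = 0.
By the quadratic formula (taking the positive root), δ = (−34 + √1840.40) / 10 ≈ 0.890.

δ ≈ 0.890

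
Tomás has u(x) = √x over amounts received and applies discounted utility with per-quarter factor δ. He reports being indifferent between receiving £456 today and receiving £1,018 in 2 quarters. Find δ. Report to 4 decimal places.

Equating discounted utilities: u(456) = δ^2·u(1018) ⇒ δ^2 = u(456)/u(1018).
Since u(x) = √x, δ^2 = √(456/1018) = 0.66928.
Hence δ = (0.66928)^(1/2) = 0.818096.

δ ≈ 0.8181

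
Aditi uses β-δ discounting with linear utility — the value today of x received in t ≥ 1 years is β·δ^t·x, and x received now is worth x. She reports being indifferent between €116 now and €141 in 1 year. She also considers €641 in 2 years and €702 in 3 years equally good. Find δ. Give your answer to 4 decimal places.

δ ≈ 0.9131

The second indifference involves only future payoffs, so β cancels: β·δ^2·641 = β·δ^3·702, giving δ = 641/702 = 0.91311.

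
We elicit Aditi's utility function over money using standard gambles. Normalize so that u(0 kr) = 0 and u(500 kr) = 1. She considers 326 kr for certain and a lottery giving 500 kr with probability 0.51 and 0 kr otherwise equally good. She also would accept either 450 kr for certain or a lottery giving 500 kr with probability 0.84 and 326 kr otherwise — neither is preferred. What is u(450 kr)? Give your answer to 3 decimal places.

0.922

The first gamble pins u(326 kr): it must equal 0.51·1 + 0.49·0 = 0.51.
Chaining: u(450 kr) = 0.84·1.00 + 0.16·0.51 = 0.9216.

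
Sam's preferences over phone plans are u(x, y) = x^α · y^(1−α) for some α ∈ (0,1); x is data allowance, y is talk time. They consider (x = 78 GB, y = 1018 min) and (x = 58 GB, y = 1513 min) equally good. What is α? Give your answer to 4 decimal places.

α ≈ 0.5722

Indifference: 78^α · 1018^(1−α) = 58^α · 1513^(1−α).
Rearrange to (78/58)^α = (1513/1018)^(1−α) and take logs: α·0.2962658 = (1−α)·0.3962545.
Thus α·(0.6925203) = 0.3962545, so α = 0.3962545/0.6925203 ≈ 0.5722.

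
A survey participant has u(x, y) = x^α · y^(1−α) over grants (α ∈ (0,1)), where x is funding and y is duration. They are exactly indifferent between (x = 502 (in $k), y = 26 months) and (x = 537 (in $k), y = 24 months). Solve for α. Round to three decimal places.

The Cobb–Douglas utilities coincide, so 502^α·26^(1−α) = 537^α·24^(1−α).
Taking logs: α·ln 502 + (1−α)·ln 26 = α·ln 537 + (1−α)·ln 24, i.e. α·-0.067398 = (1−α)·-0.080043.
So α/(1−α) = (-0.080043)/(-0.067398) = 1.187617, and α = 1.187617/2.187617 ≈ 0.543.

α ≈ 0.543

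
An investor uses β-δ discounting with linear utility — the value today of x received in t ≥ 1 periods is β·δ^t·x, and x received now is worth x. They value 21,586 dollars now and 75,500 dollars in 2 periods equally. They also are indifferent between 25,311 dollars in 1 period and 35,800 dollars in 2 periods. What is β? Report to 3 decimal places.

β ≈ 0.572

Both payoffs in the second observation are in the future, so β drops out: δ^1·25311 = δ^2·35800 ⇒ δ = 25311/35800 = 0.70701.
Now use the now-vs-future pair: 21586 = β·δ^2·75500 gives β = 21586/(0.49986·75500) ≈ 0.572.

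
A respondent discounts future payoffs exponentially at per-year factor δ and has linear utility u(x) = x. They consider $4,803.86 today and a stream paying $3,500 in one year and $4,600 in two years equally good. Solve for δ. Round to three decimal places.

δ ≈ 0.710

Present value of the stream is 3500·δ + 4600·δ². Indifference gives 3500δ + 4600δ² = 4803.86.
Rearranged: 4600δ² + 3500δ − 4803.86 = 0.
δ = (−3500 + √(3500² + 4·4600·4803.86)) / (2·4600) = (−3500 + √100641024.00) / 9200 ≈ 0.710.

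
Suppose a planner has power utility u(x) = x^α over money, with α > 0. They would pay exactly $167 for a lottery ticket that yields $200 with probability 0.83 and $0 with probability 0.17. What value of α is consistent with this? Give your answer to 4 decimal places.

EU(lottery) = 0.83·200^α + 0.17·0 = 0.83·200^α.
Equating: 167^α = 0.83·200^α, i.e. 0.8350^α = 0.83.
α = ln(0.83) / ln(167/200) = -0.1863296/-0.1803236 ≈ 1.0333.

α ≈ 1.0333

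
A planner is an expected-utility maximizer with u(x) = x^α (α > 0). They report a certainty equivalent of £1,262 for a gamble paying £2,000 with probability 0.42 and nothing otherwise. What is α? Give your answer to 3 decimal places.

α ≈ 1.884

Since u(0) = 0, the lottery's EU is 0.42·2000^α.
Equating: 1262^α = 0.42·2000^α, i.e. 0.6310^α = 0.42.
α = ln(0.42) / ln(1262/2000) = -0.867501/-0.460449 ≈ 1.884.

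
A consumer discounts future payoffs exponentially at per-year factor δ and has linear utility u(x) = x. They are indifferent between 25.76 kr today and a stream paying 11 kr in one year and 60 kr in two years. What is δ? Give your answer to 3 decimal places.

δ ≈ 0.570

The stream is worth 11δ + 60δ² today, so 11δ + 60δ² = 25.76.
So 60δ² + 11δ − 25.76 = 0.
The positive root is δ = [−11 + √(11² + 4·60·25.76)] / (2·60) = (−11 + 79.394)/120 ≈ 0.570.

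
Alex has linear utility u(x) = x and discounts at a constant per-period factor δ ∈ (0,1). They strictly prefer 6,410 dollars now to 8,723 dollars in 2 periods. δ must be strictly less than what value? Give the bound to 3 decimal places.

δ < 0.857

Comparing present values: 6410 > δ^2·8723.
Dividing by 8723: δ^2 < 0.73484. Both sides are positive, so the square root keeps the direction.
δ < 0.73484^(1/2) = 0.857.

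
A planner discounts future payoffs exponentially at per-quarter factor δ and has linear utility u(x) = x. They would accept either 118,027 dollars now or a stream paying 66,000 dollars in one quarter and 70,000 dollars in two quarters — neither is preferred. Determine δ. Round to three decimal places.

δ ≈ 0.910

The stream is worth 66000δ + 70000δ² today, so 66000δ + 70000δ² = 118027.
So 70000δ² + 66000δ − 118027 = 0.
δ = (−66000 + √(66000² + 4·70000·118027)) / (2·70000) = (−66000 + √37403560000.00) / 140000 ≈ 0.910.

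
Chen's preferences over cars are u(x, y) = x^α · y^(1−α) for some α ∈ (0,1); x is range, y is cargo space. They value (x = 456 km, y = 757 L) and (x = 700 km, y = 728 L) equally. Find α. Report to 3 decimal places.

Indifference: 456^α · 757^(1−α) = 700^α · 728^(1−α).
(456/700)^α = (728/757)^(1−α); take logs: α·ln(456/700) = (1−α)·ln(728/757), i.e. α·-0.428588 = (1−α)·-0.039062.
Thus α·(-0.467650) = -0.039062, so α = -0.039062/-0.467650 ≈ 0.084.

α ≈ 0.084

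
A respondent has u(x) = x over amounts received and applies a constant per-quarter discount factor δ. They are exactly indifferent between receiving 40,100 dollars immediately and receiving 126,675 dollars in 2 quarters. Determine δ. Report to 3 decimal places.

Equating discounted utilities: u(40100) = δ^2·u(126675) ⇒ δ^2 = u(40100)/u(126675).
With u(x) = x: δ^2 = 40100/126675 = 0.31656.
Taking the square root: δ = 0.31656^(1/2) ≈ 0.563.

δ ≈ 0.563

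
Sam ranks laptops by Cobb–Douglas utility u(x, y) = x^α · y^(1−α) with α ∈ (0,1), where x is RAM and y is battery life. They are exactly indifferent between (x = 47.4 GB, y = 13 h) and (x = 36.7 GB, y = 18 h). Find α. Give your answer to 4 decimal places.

Set the two utilities equal: 47.4^α·13^(1−α) = 36.7^α·18^(1−α).
Taking logs: α·ln 47.4 + (1−α)·ln 13 = α·ln 36.7 + (1−α)·ln 18, i.e. α·0.2558455 = (1−α)·0.3254224.
So α/(1−α) = (0.3254224)/(0.2558455) = 1.2719489, and α = 1.2719489/2.2719489 ≈ 0.5598.

α ≈ 0.5598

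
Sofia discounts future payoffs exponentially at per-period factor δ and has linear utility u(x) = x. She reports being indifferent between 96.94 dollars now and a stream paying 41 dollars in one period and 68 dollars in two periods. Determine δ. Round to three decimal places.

δ ≈ 0.930

The stream is worth 41δ + 68δ² today, so 41δ + 68δ² = 96.94.
That is, 68δ² + 41δ − 96.94 = 0, a quadratic in δ.
By the quadratic formula (taking the positive root), δ = (−41 + √28048.68) / 136 ≈ 0.930.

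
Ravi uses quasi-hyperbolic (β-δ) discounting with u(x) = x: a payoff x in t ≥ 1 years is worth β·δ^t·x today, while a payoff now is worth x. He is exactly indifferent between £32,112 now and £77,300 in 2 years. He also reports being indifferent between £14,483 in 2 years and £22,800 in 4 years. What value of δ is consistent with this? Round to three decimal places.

From the later pair, β·δ^2·14483 = β·δ^4·22800; dividing through, δ^2 = 14483/22800 = 0.63522, so δ = 0.79701.

δ ≈ 0.797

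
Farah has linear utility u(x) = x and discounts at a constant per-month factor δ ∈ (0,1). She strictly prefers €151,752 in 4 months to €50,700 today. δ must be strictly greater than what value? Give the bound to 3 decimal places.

Comparing present values: 50700 < δ^4·151752.
Hence δ^4 > 50700/151752 = 0.33410, and x ↦ x^(1/4) is increasing on (0,∞).
δ > 0.33410^(1/4) = 0.760.

δ > 0.760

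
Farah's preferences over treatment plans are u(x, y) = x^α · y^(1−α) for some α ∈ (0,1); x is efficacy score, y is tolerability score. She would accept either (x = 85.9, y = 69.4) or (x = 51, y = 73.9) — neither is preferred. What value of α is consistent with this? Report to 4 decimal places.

The Cobb–Douglas utilities coincide, so 85.9^α·69.4^(1−α) = 51^α·73.9^(1−α).
Taking logs: α·ln 85.9 + (1−α)·ln 69.4 = α·ln 51 + (1−α)·ln 73.9, i.e. α·0.5213582 = (1−α)·0.0628260.
So α/(1−α) = (0.0628260)/(0.5213582) = 0.1205045, and α = 0.1205045/1.1205045 ≈ 0.1075.

α ≈ 0.1075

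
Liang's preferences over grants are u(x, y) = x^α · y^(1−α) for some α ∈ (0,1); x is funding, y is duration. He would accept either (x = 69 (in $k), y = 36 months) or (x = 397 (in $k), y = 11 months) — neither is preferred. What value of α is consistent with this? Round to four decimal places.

The Cobb–Douglas utilities coincide, so 69^α·36^(1−α) = 397^α·11^(1−α).
Rearrange to (69/397)^α = (11/36)^(1−α) and take logs: α·-1.7498298 = (1−α)·-1.1856237.
So α/(1−α) = (-1.1856237)/(-1.7498298) = 0.6775652, and α = 0.6775652/1.6775652 ≈ 0.4039.

α ≈ 0.4039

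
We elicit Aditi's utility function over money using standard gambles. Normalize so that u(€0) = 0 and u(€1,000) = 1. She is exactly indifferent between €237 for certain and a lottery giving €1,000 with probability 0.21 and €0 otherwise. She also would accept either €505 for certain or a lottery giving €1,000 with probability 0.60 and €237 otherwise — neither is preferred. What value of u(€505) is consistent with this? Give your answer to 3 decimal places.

0.684

First, u(€237) = 0.21·u(€1,000) + 0.79·u(€0) = 0.21.
Chaining: u(€505) = 0.60·1.00 + 0.40·0.21 = 0.6840.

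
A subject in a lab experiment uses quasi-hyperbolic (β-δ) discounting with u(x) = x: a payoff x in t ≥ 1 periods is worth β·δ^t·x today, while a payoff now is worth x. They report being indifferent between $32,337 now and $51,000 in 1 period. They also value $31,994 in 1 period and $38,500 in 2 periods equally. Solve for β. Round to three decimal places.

β ≈ 0.763

Both payoffs in the second observation are in the future, so β drops out: δ^1·31994 = δ^2·38500 ⇒ δ = 31994/38500 = 0.83101.
Now use the now-vs-future pair: 32337 = β·δ·51000 gives β = 32337/(0.83101·51000) ≈ 0.763.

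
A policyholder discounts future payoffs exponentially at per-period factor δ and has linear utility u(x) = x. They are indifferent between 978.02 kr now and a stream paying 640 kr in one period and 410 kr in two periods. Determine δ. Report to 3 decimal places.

δ ≈ 0.950

Present value of the stream is 640·δ + 410·δ². Indifference gives 640δ + 410δ² = 978.02.
That is, 410δ² + 640δ − 978.02 = 0, a quadratic in δ.
By the quadratic formula (taking the positive root), δ = (−640 + √2013552.80) / 820 ≈ 0.950.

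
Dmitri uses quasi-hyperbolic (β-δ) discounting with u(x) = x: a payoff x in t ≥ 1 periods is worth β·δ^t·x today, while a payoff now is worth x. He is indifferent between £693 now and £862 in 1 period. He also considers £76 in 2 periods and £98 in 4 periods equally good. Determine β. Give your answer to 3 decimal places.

β ≈ 0.913

Both payoffs in the second observation are in the future, so β drops out: δ^2·76 = δ^4·98 ⇒ δ^2 = 76/98 = 0.77551, so δ = 0.88063.
The first indifference: 693 = β·δ·862, so β = 693/(δ·862) = 693/(0.88063·862) ≈ 0.913.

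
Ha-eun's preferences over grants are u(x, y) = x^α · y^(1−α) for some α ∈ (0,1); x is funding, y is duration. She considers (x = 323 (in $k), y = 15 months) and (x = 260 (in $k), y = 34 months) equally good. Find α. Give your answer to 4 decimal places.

α ≈ 0.7904

The Cobb–Douglas utilities coincide, so 323^α·15^(1−α) = 260^α·34^(1−α).
Taking logs: α·ln 323 + (1−α)·ln 15 = α·ln 260 + (1−α)·ln 34, i.e. α·0.2169707 = (1−α)·0.8183103.
Thus α·(1.0352810) = 0.8183103, so α = 0.8183103/1.0352810 ≈ 0.7904.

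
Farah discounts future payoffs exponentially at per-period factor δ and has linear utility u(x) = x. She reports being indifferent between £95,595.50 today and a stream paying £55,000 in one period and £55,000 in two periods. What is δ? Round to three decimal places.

δ ≈ 0.910

The stream is worth 55000δ + 55000δ² today, so 55000δ + 55000δ² = 95595.50.
So 55000δ² + 55000δ − 95595.50 = 0.
δ = (−55000 + √(55000² + 4·55000·95595.50)) / (2·55000) = (−55000 + √24056010000.00) / 110000 ≈ 0.910.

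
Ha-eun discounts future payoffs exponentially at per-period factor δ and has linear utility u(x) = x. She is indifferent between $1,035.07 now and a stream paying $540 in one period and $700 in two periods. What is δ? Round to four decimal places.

δ ≈ 0.8900

Present value of the stream is 540·δ + 700·δ². Indifference gives 540δ + 700δ² = 1035.07.
Rearranged: 700δ² + 540δ − 1035.07 = 0.
The positive root is δ = [−540 + √(540² + 4·700·1035.07)] / (2·700) = (−540 + 1786.000)/1400 ≈ 0.8900.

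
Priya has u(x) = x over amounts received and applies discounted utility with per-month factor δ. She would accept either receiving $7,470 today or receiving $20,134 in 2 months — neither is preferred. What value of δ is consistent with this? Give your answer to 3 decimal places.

Equating discounted utilities: u(7470) = δ^2·u(20134) ⇒ δ^2 = u(7470)/u(20134).
With u(x) = x: δ^2 = 7470/20134 = 0.37101.
So δ = 0.37101^(1/2) ≈ 0.609.

δ ≈ 0.609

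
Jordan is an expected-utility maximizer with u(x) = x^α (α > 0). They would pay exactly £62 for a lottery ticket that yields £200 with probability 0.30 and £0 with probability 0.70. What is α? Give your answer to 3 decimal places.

The lottery's expected utility is 0.30·u(200) + 0.70·u(0) = 0.30·200^α (since u(0) = 0 for α > 0).
Equating: 62^α = 0.30·200^α, i.e. 0.3100^α = 0.30.
Taking logs: α·ln(62/200) = ln(0.30), so α = -1.203973 / -1.171183 ≈ 1.028.

α ≈ 1.028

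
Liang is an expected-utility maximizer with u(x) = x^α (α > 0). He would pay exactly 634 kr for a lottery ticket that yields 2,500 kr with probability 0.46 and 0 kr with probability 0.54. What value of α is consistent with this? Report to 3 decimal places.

α ≈ 0.566

Since u(0) = 0, the lottery's EU is 0.46·2500^α.
Setting u(634) equal to that: 634^α = 0.46·2500^α ⇒ (634/2500)^α = 0.46.
α = ln(0.46) / ln(634/2500) = -0.776529/-1.371997 ≈ 0.566.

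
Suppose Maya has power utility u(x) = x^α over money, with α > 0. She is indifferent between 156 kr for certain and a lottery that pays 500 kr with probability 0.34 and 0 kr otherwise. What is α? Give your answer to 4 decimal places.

EU(lottery) = 0.34·500^α + 0.66·0 = 0.34·500^α.
Setting u(156) equal to that: 156^α = 0.34·500^α ⇒ (156/500)^α = 0.34.
α = ln(0.34) / ln(156/500) = -1.0788097/-1.1647521 ≈ 0.9262.

α ≈ 0.9262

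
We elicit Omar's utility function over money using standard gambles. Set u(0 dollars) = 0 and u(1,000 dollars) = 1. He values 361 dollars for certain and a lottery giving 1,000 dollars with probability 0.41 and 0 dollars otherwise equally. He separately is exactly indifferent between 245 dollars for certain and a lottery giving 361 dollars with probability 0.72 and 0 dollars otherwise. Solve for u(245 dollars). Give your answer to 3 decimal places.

From the first indifference, u(361 dollars) = 0.41·u(1,000 dollars) + 0.59·u(0 dollars) = 0.41·1 + 0.59·0 = 0.41.
Chaining: u(245 dollars) = 0.72·0.41 + 0.28·0.00 = 0.2952.

0.295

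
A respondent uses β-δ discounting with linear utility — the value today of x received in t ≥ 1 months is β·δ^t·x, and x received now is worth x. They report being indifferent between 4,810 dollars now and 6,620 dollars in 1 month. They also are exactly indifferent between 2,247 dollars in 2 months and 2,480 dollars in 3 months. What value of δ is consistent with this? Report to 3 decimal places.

The second indifference involves only future payoffs, so β cancels: β·δ^2·2247 = β·δ^3·2480, giving δ = 2247/2480 = 0.90605.

δ ≈ 0.906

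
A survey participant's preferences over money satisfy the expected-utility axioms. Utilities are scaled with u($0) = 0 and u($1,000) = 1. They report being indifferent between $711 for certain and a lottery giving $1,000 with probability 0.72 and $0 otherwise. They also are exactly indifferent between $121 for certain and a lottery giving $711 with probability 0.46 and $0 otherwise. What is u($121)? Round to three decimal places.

0.331

First, u($711) = 0.72·u($1,000) + 0.28·u($0) = 0.72.
Then u($121) = 0.46·u($711) + 0.54·u($0) = 0.46·0.72 + 0.54·0.00 = 0.3312.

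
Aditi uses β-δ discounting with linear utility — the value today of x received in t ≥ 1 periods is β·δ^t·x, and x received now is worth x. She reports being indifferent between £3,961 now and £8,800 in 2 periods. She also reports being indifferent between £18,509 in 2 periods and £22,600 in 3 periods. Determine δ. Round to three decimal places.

δ ≈ 0.819

Both payoffs in the second observation are in the future, so β drops out: δ^2·18509 = δ^3·22600 ⇒ δ = 18509/22600 = 0.81898.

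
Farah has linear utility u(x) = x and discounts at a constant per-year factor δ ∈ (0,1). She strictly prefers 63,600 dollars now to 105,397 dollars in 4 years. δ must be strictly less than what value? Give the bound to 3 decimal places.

δ < 0.881

The preference means 63600 > δ^4·105397.
Hence δ^4 < 63600/105397 = 0.60343, and x ↦ x^(1/4) is increasing on (0,∞).
δ < 0.60343^(1/4) = 0.881.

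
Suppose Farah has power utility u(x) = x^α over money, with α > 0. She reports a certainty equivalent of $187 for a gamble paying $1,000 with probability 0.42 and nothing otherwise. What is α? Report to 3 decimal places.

α ≈ 0.517

The lottery's expected utility is 0.42·u(1000) + 0.58·u(0) = 0.42·1000^α (since u(0) = 0 for α > 0).
Setting u(187) equal to that: 187^α = 0.42·1000^α ⇒ (187/1000)^α = 0.42.
Take logs: α = ln 0.42 / ln(187/1000) ≈ 0.51740.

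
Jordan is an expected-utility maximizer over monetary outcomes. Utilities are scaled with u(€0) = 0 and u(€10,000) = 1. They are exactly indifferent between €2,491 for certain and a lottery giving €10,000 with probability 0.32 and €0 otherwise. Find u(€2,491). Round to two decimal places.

u(€2,491) equals the lottery's expected utility: 0.32·1 + 0.68·0 = 0.32.

0.32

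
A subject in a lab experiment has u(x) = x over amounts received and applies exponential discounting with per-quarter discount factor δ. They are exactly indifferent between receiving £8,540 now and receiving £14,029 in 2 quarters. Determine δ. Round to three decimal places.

δ ≈ 0.780

Equating discounted utilities: u(8540) = δ^2·u(14029) ⇒ δ^2 = u(8540)/u(14029).
With u(x) = x: δ^2 = 8540/14029 = 0.60874.
Hence δ = (0.60874)^(1/2) = 0.78022.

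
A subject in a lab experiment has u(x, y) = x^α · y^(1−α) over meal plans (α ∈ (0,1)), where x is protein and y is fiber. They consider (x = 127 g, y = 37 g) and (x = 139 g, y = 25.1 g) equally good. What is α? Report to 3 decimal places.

α ≈ 0.811

The Cobb–Douglas utilities coincide, so 127^α·37^(1−α) = 139^α·25.1^(1−α).
(127/139)^α = (25.1/37)^(1−α); take logs: α·ln(127/139) = (1−α)·ln(25.1/37), i.e. α·-0.090287 = (1−α)·-0.388050.
So α/(1−α) = (-0.388050)/(-0.090287) = 4.297961, and α = 4.297961/5.297961 ≈ 0.811.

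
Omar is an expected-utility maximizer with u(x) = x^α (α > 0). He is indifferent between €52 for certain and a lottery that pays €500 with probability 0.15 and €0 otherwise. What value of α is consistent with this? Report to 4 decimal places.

Since u(0) = 0, the lottery's EU is 0.15·500^α.
Indifference: 52^α = 0.15·500^α, so (52/500)^α = 0.15.
Take logs: α = ln 0.15 / ln(52/500) ≈ 0.838186.

α ≈ 0.8382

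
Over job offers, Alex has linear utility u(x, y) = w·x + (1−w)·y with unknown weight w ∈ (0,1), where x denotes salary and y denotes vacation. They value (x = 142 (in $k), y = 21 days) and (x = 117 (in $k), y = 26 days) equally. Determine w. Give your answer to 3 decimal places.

w = 0.167

Equating utilities: w·142 + (1−w)·21 = w·117 + (1−w)·26.
w·(142−117) = (1−w)·(26−21), i.e. w·25 = (1−w)·5.
The marginal rate of substitution is 5/25, so w = 5/(25+5) = 0.167.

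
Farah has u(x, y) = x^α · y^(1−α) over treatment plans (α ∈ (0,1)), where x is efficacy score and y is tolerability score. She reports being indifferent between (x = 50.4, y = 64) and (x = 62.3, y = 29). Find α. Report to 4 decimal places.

The Cobb–Douglas utilities coincide, so 50.4^α·64^(1−α) = 62.3^α·29^(1−α).
Rearrange to (50.4/62.3)^α = (29/64)^(1−α) and take logs: α·-0.2119703 = (1−α)·-0.7915873.
With A = -0.2119703 and B = -0.7915873: α·A = (1−α)·B, so α = B/(A+B) = -0.7915873/-1.0035576 ≈ 0.7888.

α ≈ 0.7888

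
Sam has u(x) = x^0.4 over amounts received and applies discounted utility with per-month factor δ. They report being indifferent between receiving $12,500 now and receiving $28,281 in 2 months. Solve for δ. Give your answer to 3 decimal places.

Indifference means u(12500) = δ^2 · u(28281), so δ^2 = u(12500)/u(28281).
Since u(x) = x^0.4, δ^2 = (12500/28281)^0.4 = 0.44199^0.4 = 0.72138.
Taking the square root: δ = 0.72138^(1/2) ≈ 0.849.

δ ≈ 0.849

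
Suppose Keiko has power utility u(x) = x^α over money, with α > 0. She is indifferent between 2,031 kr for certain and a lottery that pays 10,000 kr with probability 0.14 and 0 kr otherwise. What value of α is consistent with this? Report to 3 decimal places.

Since u(0) = 0, the lottery's EU is 0.14·10000^α.
Setting u(2031) equal to that: 2031^α = 0.14·10000^α ⇒ (2031/10000)^α = 0.14.
Take logs: α = ln 0.14 / ln(2031/10000) ≈ 1.23340.

α ≈ 1.233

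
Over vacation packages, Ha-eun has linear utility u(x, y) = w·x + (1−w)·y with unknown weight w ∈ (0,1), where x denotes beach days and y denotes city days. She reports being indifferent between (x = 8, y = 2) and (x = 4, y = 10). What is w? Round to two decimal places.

Indifference: w·8 + (1−w)·2 = w·4 + (1−w)·10.
Collecting terms: w·4 = (1−w)·8.
The marginal rate of substitution is 8/4, so w = 8/(4+8) = 0.67.

w = 0.67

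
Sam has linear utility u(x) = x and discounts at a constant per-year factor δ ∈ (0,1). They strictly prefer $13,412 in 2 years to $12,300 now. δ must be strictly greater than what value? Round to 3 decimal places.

The preference means 12300 < δ^2·13412.
Hence δ^2 > 12300/13412 = 0.91709, and x ↦ x^(1/2) is increasing on (0,∞).
δ > 0.91709^(1/2) = 0.958.

δ > 0.958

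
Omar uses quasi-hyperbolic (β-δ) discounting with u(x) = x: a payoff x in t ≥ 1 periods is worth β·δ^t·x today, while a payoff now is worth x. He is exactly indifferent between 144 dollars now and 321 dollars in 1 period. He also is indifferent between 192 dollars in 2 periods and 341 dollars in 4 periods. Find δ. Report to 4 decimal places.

From the later pair, β·δ^2·192 = β·δ^4·341; dividing through, δ^2 = 192/341 = 0.56305, so δ = 0.75037.

δ ≈ 0.7504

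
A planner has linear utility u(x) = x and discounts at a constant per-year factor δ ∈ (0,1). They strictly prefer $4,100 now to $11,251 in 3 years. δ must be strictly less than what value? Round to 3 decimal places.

δ < 0.714

The preference means 4100 > δ^3·11251.
Dividing by 11251: δ^3 < 0.36441. Both sides are positive, so the cube root keeps the direction.
δ < 0.36441^(1/3) = 0.714.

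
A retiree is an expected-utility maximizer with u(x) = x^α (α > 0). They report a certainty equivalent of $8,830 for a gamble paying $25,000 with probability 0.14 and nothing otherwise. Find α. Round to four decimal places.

The lottery's expected utility is 0.14·u(25000) + 0.86·u(0) = 0.14·25000^α (since u(0) = 0 for α > 0).
Setting u(8830) equal to that: 8830^α = 0.14·25000^α ⇒ (8830/25000)^α = 0.14.
Taking logs: α·ln(8830/25000) = ln(0.14), so α = -1.9661129 / -1.0407208 ≈ 1.8892.

α ≈ 1.8892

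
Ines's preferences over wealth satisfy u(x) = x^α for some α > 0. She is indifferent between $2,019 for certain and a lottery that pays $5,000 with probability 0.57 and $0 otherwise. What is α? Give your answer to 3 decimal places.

The lottery's expected utility is 0.57·u(5000) + 0.43·u(0) = 0.57·5000^α (since u(0) = 0 for α > 0).
Setting u(2019) equal to that: 2019^α = 0.57·5000^α ⇒ (2019/5000)^α = 0.57.
Take logs: α = ln 0.57 / ln(2019/5000) ≈ 0.61987.

α ≈ 0.620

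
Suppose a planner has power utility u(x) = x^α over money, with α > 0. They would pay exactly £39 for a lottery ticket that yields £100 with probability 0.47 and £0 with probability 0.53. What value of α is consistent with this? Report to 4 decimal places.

α ≈ 0.8018

EU(lottery) = 0.47·100^α + 0.53·0 = 0.47·100^α.
Setting u(39) equal to that: 39^α = 0.47·100^α ⇒ (39/100)^α = 0.47.
Taking logs: α·ln(39/100) = ln(0.47), so α = -0.7550226 / -0.9416085 ≈ 0.8018.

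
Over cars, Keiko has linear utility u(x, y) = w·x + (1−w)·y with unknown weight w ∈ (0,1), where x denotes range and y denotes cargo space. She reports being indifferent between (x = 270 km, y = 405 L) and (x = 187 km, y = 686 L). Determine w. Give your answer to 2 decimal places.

w = 0.77

u(270,405) = u(187,686) means w·270 + (1−w)·405 = w·187 + (1−w)·686.
Rearranging, 83·w − 281·(1−w) = 0.
Hence w = 281/(83+281) = 281/364 = 0.77.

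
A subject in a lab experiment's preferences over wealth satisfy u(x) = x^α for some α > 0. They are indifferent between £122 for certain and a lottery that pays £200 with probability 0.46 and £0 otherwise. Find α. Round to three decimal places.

EU(lottery) = 0.46·200^α + 0.54·0 = 0.46·200^α.
Indifference: 122^α = 0.46·200^α, so (122/200)^α = 0.46.
Taking logs: α·ln(122/200) = ln(0.46), so α = -0.776529 / -0.494296 ≈ 1.571.

α ≈ 1.571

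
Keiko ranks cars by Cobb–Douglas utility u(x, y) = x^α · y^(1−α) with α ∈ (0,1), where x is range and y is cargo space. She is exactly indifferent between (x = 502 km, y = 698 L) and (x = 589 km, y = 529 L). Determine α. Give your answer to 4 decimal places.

The Cobb–Douglas utilities coincide, so 502^α·698^(1−α) = 589^α·529^(1−α).
(502/589)^α = (529/698)^(1−α); take logs: α·ln(502/589) = (1−α)·ln(529/698), i.e. α·-0.1598261 = (1−α)·-0.2772307.
With A = -0.1598261 and B = -0.2772307: α·A = (1−α)·B, so α = B/(A+B) = -0.2772307/-0.4370568 ≈ 0.6343.

α ≈ 0.6343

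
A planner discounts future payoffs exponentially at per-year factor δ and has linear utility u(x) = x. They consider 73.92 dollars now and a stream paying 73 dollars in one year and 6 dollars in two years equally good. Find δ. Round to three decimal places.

The stream is worth 73δ + 6δ² today, so 73δ + 6δ² = 73.92.
That is, 6δ² + 73δ − 73.92 = 0, a quadratic in δ.
By the quadratic formula (taking the positive root), δ = (−73 + √7103.08) / 12 ≈ 0.940.

δ ≈ 0.940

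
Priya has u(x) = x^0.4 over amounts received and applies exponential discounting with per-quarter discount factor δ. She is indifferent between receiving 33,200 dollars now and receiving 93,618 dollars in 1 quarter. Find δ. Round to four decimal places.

The payoff in 1 quarter is discounted by δ, so u(33200) = δ·u(93618) and δ = u(33200)/u(93618).
With u(x) = x^0.4: δ = 33200^0.4/93618^0.4 = (33200/93618)^0.4 = 0.66056.

δ ≈ 0.6606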